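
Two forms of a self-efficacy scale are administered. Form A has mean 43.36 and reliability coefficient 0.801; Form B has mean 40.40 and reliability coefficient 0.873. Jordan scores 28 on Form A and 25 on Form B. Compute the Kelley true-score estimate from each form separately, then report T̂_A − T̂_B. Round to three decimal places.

T̂_A = 0.801(28) + 0.199(43.36) = 31.05664
T̂_B = 0.873(25) + 0.127(40.40) = 26.95580
T̂_A − T̂_B = 4.10084

4.101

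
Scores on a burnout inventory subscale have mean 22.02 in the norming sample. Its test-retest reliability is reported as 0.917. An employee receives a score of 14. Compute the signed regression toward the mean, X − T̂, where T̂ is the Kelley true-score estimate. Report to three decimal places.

T̂ = 0.917(14) + 0.083(22.02) = 12.838 + 1.82766 = 14.66566 → 14.6657
X − T̂ = 14 − 14.6657 = -0.6657 → -0.666

-0.666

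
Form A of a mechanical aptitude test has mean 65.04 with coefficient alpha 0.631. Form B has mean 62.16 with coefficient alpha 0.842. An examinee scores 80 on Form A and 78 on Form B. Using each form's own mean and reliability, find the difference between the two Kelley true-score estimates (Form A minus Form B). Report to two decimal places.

T̂_A = 0.631(80) + 0.369(65.04) = 74.4798
T̂_B = 0.842(78) + 0.158(62.16) = 75.4973
T̂_A − T̂_B = -1.0175

-1.02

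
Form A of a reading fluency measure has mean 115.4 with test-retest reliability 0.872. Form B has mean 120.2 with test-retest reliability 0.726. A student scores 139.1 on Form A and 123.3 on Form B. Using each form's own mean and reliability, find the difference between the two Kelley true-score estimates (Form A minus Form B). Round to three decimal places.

T̂_A = 0.872(139.1) + 0.128(115.4) = 136.06640
T̂_B = 0.726(123.3) + 0.274(120.2) = 122.45060
T̂_A − T̂_B = 13.61580

13.616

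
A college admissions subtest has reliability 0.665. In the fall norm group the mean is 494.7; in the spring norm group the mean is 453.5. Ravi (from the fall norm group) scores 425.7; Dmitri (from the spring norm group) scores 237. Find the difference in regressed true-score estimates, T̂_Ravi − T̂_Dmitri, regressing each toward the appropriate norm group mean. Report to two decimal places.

139.29

T̂_Ravi = 0.665(425.7) + 0.335(494.7) = 448.8150
T̂_Dmitri = 0.665(237) + 0.335(453.5) = 309.5275
Difference = 448.8150 − 309.5275 = 139.2875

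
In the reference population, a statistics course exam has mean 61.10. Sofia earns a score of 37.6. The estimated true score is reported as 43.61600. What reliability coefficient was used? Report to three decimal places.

0.744

T̂ = ρX + (1 − ρ)μ  ⇒  T̂ − μ = ρ(X − μ)
ρ = (T̂ − μ)/(X − μ) = (43.61600 − 61.10) / (37.6 − 61.10) = -17.48400 / -23.50 = 0.74400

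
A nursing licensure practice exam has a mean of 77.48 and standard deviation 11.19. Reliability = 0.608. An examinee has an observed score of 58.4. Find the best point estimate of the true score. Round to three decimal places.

65.879

T̂ = 0.608(58.4) + 0.392(77.48) = 35.5072 + 30.37216 = 65.8794 → 65.879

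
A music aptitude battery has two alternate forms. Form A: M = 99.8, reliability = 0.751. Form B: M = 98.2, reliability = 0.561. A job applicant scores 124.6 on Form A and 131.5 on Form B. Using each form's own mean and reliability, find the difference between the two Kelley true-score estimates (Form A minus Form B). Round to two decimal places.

T̂_A = 0.751(124.6) + 0.249(99.8) = 118.4248
T̂_B = 0.561(131.5) + 0.439(98.2) = 116.8813
T̂_A − T̂_B = 1.5435

1.54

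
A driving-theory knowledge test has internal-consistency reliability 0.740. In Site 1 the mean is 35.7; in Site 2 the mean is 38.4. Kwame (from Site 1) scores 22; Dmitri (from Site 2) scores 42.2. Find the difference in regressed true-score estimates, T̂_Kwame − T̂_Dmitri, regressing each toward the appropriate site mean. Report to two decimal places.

-15.65

T̂_Kwame = 0.740(22) + 0.260(35.7) = 25.5620
T̂_Dmitri = 0.740(42.2) + 0.260(38.4) = 41.2120
Difference = 25.5620 − 41.2120 = -15.6500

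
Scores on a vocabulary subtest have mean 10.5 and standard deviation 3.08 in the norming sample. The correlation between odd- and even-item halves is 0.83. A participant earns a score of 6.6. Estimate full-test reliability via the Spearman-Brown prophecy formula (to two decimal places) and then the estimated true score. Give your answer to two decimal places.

Spearman-Brown: ρ = 2r/(1 + r) = 2(0.83)/(1 + 0.83) = 1.660/1.83 = 0.9071 → 0.91
Regress the observed score toward the mean by the unreliability: T̂ = 0.91·6.6 + 0.09·10.5 = 6.006 + 0.945 = 6.951.

6.95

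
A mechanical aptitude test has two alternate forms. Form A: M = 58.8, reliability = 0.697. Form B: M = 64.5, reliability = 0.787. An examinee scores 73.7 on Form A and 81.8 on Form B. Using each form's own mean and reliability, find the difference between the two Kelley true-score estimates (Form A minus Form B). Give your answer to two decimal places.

-8.93

T̂_A = 0.697(73.7) + 0.303(58.8) = 69.1853
T̂_B = 0.787(81.8) + 0.213(64.5) = 78.1151
T̂_A − T̂_B = -8.9298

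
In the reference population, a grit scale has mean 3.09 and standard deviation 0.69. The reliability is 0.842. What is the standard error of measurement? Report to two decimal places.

0.27

SEM = SD · √(1 − ρ) = 0.69 × √0.158 = 0.69 × 0.3975 = 0.274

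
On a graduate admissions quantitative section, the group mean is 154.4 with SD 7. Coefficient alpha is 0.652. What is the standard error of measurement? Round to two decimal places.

4.13

SEM = SD · √(1 − ρ) = 7 × √0.348 = 7 × 0.5899 = 4.129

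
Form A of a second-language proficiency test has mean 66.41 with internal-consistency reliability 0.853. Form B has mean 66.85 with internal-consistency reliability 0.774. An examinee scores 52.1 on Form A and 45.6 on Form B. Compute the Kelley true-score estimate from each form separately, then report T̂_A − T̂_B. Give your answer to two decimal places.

3.80

T̂_A = 0.853(52.1) + 0.147(66.41) = 54.2036
T̂_B = 0.774(45.6) + 0.226(66.85) = 50.4025
T̂_A − T̂_B = 3.8011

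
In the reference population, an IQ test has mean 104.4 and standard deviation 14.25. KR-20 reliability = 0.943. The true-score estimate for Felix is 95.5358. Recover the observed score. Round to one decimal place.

T̂ = ρX + (1 − ρ)μ  ⇒  X = (T̂ − (1 − ρ)μ) / ρ
X = (95.5358 − 0.057 × 104.4) / 0.943 = (95.5358 − 5.9508) / 0.943 = 89.5850 / 0.943 = 95.000

95.0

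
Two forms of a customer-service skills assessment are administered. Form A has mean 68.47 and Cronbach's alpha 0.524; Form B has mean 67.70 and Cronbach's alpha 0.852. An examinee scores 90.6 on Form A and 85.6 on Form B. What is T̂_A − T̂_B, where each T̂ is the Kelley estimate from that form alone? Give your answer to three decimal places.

-2.885

T̂_A = 0.524(90.6) + 0.476(68.47) = 80.06612
T̂_B = 0.852(85.6) + 0.148(67.70) = 82.95080
T̂_A − T̂_B = -2.88468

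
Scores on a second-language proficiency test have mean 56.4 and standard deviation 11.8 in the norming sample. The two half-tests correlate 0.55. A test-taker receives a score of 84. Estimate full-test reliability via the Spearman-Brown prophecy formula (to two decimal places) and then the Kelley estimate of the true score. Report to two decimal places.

76.00

Spearman-Brown: ρ = 2r/(1 + r) = 2(0.55)/(1 + 0.55) = 1.100/1.55 = 0.7097 → 0.71
T̂ = ρX + (1 − ρ)μ
  = 0.71 × 84 + 0.29 × 56.4
  = 59.64 + 16.356
  = 75.996
  ≈ 76.00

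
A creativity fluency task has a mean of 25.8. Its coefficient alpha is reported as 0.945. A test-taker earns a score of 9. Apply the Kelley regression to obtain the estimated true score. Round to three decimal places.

T̂ = ρX + (1 − ρ)μ
  = 0.945 × 9 + 0.055 × 25.8
  = 8.505 + 1.4190
  = 9.9240
  ≈ 9.924

9.924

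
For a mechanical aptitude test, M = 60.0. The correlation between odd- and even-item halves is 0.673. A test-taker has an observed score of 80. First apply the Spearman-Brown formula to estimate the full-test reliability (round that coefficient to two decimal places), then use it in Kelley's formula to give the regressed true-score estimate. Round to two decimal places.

Spearman-Brown: ρ = 2r/(1 + r) = 2(0.673)/(1 + 0.673) = 1.3460/1.673 = 0.8045 → 0.80
Kelley's formula gives T̂ = 0.80·80 + 0.20·60.0 = 64.00 + 12.000 = 76.000.

76.00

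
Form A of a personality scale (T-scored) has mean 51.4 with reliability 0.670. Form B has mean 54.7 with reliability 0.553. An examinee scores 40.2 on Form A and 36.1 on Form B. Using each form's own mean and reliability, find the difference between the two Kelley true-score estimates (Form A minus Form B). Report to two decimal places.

T̂_A = 0.670(40.2) + 0.330(51.4) = 43.8960
T̂_B = 0.553(36.1) + 0.447(54.7) = 44.4142
T̂_A − T̂_B = -0.5182

-0.52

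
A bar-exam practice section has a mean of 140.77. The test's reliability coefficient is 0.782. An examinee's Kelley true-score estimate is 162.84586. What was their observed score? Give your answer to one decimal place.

169.0

T̂ = ρX + (1 − ρ)μ  ⇒  X = (T̂ − (1 − ρ)μ) / ρ
X = (162.84586 − 0.218 × 140.77) / 0.782 = (162.84586 − 30.68786) / 0.782 = 132.15800 / 0.782 = 169.000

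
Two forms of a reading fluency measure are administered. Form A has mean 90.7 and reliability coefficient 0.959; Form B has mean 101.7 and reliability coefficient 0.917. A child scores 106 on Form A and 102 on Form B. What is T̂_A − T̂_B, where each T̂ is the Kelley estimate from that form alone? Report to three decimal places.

3.398

T̂_A = 0.959(106) + 0.041(90.7) = 105.37270
T̂_B = 0.917(102) + 0.083(101.7) = 101.97510
T̂_A − T̂_B = 3.39760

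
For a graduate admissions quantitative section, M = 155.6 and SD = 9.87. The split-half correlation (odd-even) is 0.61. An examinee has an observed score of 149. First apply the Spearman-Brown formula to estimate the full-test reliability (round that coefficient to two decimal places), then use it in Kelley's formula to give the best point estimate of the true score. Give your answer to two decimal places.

150.58

Spearman-Brown: ρ = 2r/(1 + r) = 2(0.61)/(1 + 0.61) = 1.220/1.61 = 0.7578 → 0.76
T̂ = ρX + (1 − ρ)μ
  = 0.76 × 149 + 0.24 × 155.6
  = 113.24 + 37.344
  = 150.584
  ≈ 150.58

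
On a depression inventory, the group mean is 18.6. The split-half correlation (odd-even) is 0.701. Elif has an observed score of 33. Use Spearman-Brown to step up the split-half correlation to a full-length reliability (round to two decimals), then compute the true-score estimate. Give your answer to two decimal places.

Spearman-Brown: ρ = 2r/(1 + r) = 2(0.701)/(1 + 0.701) = 1.4020/1.701 = 0.8242 → 0.82
Weight the observed score by reliability and the mean by (1 − reliability): T̂ = 0.82·33 + 0.18·18.6 = 27.06 + 3.348 = 30.408.

30.41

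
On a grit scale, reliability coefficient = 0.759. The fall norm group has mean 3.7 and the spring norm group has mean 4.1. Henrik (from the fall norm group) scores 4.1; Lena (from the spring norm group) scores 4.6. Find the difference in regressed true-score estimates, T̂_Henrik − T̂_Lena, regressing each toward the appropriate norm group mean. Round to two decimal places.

-0.48

T̂_Henrik = 0.759(4.1) + 0.241(3.7) = 4.0036
T̂_Lena = 0.759(4.6) + 0.241(4.1) = 4.4795
Difference = 4.0036 − 4.4795 = -0.4759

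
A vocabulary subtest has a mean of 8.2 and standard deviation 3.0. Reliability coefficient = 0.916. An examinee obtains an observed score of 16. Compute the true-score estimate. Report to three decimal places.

T̂ = ρX + (1 − ρ)μ
  = 0.916 × 16 + 0.084 × 8.2
  = 14.656 + 0.6888
  = 15.3448
  ≈ 15.345

15.345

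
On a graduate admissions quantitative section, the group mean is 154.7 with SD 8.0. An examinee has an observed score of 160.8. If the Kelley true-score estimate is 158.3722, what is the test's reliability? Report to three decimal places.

0.602

T̂ = ρX + (1 − ρ)μ  ⇒  T̂ − μ = ρ(X − μ)
ρ = (T̂ − μ)/(X − μ) = (158.3722 − 154.7) / (160.8 − 154.7) = 3.6722 / 6.1 = 0.60200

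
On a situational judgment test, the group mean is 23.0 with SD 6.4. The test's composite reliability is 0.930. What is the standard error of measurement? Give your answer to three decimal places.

SEM = SD · √(1 − ρ) = 6.4 × √0.070 = 6.4 × 0.2646 = 1.6933

1.693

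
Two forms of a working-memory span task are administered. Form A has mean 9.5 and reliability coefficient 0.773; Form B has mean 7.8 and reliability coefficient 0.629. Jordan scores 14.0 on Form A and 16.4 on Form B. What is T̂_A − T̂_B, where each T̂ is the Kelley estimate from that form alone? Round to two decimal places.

-0.23

T̂_A = 0.773(14.0) + 0.227(9.5) = 12.9785
T̂_B = 0.629(16.4) + 0.371(7.8) = 13.2094
T̂_A − T̂_B = -0.2309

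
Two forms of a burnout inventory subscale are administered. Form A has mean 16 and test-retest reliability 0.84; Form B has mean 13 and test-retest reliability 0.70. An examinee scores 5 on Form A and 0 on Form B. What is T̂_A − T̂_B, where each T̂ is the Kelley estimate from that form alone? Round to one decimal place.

2.9

T̂_A = 0.84(5) + 0.16(16) = 6.760
T̂_B = 0.70(0) + 0.30(13) = 3.900
T̂_A − T̂_B = 2.860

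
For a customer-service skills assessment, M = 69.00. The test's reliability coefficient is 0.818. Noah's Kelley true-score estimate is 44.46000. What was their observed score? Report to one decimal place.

T̂ = ρX + (1 − ρ)μ  ⇒  X = (T̂ − (1 − ρ)μ) / ρ
X = (44.46000 − 0.182 × 69.00) / 0.818 = (44.46000 − 12.55800) / 0.818 = 31.90200 / 0.818 = 39.000

39.0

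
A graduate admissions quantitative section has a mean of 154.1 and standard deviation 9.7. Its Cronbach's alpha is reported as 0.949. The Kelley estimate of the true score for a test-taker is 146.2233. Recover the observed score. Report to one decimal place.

T̂ = ρX + (1 − ρ)μ  ⇒  X = (T̂ − (1 − ρ)μ) / ρ
X = (146.2233 − 0.051 × 154.1) / 0.949 = (146.2233 − 7.8591) / 0.949 = 138.3642 / 0.949 = 145.800

145.8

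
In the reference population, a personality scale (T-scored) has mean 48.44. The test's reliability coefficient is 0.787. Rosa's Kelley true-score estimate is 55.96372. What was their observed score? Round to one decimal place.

58.0

T̂ = ρX + (1 − ρ)μ  ⇒  X = (T̂ − (1 − ρ)μ) / ρ
X = (55.96372 − 0.213 × 48.44) / 0.787 = (55.96372 − 10.31772) / 0.787 = 45.64600 / 0.787 = 58.000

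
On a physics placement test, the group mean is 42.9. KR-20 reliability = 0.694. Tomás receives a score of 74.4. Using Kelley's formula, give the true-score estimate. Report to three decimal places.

64.761

T̂ = 0.694(74.4) + 0.306(42.9) = 51.6336 + 13.1274 = 64.7610 → 64.761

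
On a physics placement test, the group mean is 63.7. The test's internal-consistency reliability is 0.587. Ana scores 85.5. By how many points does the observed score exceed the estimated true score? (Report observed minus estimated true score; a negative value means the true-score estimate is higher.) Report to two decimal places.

9.00

Weight the observed score by reliability and the mean by (1 − reliability): T̂ = 0.587·85.5 + 0.413·63.7 = 50.1885 + 26.3081 = 76.4966.
X − T̂ = 85.5 − 76.497 = 9.003 → 9.00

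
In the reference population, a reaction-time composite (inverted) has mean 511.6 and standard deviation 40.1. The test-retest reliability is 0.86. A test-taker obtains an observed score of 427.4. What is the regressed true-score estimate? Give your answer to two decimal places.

Regress the observed score toward the mean by the unreliability: T̂ = 0.86·427.4 + 0.14·511.6 = 367.564 + 71.624 = 439.188.

439.19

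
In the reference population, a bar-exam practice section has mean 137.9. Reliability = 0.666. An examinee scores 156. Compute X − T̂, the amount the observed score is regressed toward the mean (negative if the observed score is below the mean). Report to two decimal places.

6.05

Regress the observed score toward the mean by the unreliability: T̂ = 0.666·156 + 0.334·137.9 = 103.896 + 46.0586 = 149.9546.
X − T̂ = 156 − 149.955 = 6.045 → 6.05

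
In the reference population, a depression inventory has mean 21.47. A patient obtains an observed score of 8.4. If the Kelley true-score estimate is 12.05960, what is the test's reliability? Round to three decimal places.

0.720

T̂ = ρX + (1 − ρ)μ  ⇒  T̂ − μ = ρ(X − μ)
ρ = (T̂ − μ)/(X − μ) = (12.05960 − 21.47) / (8.4 − 21.47) = -9.41040 / -13.07 = 0.72000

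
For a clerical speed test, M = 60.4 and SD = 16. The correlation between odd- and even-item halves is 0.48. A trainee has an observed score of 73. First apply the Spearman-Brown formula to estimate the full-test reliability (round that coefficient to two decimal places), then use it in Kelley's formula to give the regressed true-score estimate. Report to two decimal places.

68.59

Spearman-Brown: ρ = 2r/(1 + r) = 2(0.48)/(1 + 0.48) = 0.960/1.48 = 0.6486 → 0.65
Regress the observed score toward the mean by the unreliability: T̂ = 0.65·73 + 0.35·60.4 = 47.45 + 21.140 = 68.590.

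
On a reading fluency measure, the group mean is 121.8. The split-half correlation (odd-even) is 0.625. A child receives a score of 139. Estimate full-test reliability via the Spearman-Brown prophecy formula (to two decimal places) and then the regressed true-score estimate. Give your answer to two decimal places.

135.04

Spearman-Brown: ρ = 2r/(1 + r) = 2(0.625)/(1 + 0.625) = 1.2500/1.625 = 0.7692 → 0.77
T̂ = 0.77(139) + 0.23(121.8) = 107.03 + 28.014 = 135.044 → 135.04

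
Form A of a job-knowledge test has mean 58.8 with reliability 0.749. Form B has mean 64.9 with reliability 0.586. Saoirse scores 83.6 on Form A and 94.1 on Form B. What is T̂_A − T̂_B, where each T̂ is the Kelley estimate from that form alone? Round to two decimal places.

-4.64

T̂_A = 0.749(83.6) + 0.251(58.8) = 77.3752
T̂_B = 0.586(94.1) + 0.414(64.9) = 82.0112
T̂_A − T̂_B = -4.6360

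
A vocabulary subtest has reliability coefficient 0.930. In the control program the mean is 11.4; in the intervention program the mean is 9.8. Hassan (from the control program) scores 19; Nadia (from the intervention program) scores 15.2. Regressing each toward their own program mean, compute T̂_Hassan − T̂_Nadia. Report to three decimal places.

T̂_Hassan = 0.930(19) + 0.070(11.4) = 18.46800
T̂_Nadia = 0.930(15.2) + 0.070(9.8) = 14.82200
Difference = 18.46800 − 14.82200 = 3.64600

3.646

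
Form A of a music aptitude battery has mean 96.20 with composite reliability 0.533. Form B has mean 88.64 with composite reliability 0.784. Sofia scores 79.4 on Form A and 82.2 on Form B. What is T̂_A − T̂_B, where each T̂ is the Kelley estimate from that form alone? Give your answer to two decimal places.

T̂_A = 0.533(79.4) + 0.467(96.20) = 87.2456
T̂_B = 0.784(82.2) + 0.216(88.64) = 83.5910
T̂_A − T̂_B = 3.6546

3.65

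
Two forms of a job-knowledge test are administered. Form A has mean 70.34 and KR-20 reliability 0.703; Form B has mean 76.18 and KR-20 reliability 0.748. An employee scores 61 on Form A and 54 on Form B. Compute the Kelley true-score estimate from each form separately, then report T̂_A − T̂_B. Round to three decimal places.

T̂_A = 0.703(61) + 0.297(70.34) = 63.77398
T̂_B = 0.748(54) + 0.252(76.18) = 59.58936
T̂_A − T̂_B = 4.18462

4.185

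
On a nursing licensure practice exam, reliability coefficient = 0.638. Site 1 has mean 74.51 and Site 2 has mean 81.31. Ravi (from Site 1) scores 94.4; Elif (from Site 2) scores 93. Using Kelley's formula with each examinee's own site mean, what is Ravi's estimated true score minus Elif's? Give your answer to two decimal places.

T̂_Ravi = 0.638(94.4) + 0.362(74.51) = 87.1998
T̂_Elif = 0.638(93) + 0.362(81.31) = 88.7682
Difference = 87.1998 − 88.7682 = -1.5684

-1.57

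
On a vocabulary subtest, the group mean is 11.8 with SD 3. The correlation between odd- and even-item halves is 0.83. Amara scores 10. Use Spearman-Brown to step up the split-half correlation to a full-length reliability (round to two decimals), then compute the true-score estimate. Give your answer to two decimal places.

10.16

Spearman-Brown: ρ = 2r/(1 + r) = 2(0.83)/(1 + 0.83) = 1.660/1.83 = 0.9071 → 0.91
T̂ = ρX + (1 − ρ)μ
  = 0.91 × 10 + 0.09 × 11.8
  = 9.10 + 1.062
  = 10.162
  ≈ 10.16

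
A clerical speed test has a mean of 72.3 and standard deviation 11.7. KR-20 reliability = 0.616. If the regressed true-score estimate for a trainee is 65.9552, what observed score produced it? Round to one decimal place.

62.0

T̂ = ρX + (1 − ρ)μ  ⇒  X = (T̂ − (1 − ρ)μ) / ρ
X = (65.9552 − 0.384 × 72.3) / 0.616 = (65.9552 − 27.7632) / 0.616 = 38.1920 / 0.616 = 62.000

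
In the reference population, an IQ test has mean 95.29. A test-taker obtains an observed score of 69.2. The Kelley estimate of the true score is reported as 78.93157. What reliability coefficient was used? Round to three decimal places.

0.627

T̂ = ρX + (1 − ρ)μ  ⇒  T̂ − μ = ρ(X − μ)
ρ = (T̂ − μ)/(X − μ) = (78.93157 − 95.29) / (69.2 − 95.29) = -16.35843 / -26.09 = 0.62700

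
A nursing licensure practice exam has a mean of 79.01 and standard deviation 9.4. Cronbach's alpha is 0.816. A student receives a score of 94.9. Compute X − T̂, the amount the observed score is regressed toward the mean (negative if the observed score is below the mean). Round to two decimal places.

2.92

T̂ = 0.816(94.9) + 0.184(79.01) = 77.4384 + 14.53784 = 91.9762 → 91.976
X − T̂ = 94.9 − 91.976 = 2.924 → 2.92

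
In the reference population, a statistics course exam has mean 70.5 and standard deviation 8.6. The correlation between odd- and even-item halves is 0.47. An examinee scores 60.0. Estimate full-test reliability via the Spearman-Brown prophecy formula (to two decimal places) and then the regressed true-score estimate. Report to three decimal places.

Spearman-Brown: ρ = 2r/(1 + r) = 2(0.47)/(1 + 0.47) = 0.940/1.47 = 0.6395 → 0.64
T̂ = 0.64(60.0) + 0.36(70.5) = 38.400 + 25.380 = 63.7800 → 63.780

63.780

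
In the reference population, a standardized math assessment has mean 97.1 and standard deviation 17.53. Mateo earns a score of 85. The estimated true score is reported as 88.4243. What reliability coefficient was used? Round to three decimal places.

0.717

T̂ = ρX + (1 − ρ)μ  ⇒  T̂ − μ = ρ(X − μ)
ρ = (T̂ − μ)/(X − μ) = (88.4243 − 97.1) / (85 − 97.1) = -8.6757 / -12.1 = 0.71700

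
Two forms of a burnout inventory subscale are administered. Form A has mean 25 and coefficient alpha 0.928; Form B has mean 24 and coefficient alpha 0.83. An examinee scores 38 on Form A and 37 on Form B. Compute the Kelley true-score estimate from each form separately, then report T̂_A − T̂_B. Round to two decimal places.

T̂_A = 0.928(38) + 0.072(25) = 37.0640
T̂_B = 0.83(37) + 0.17(24) = 34.7900
T̂_A − T̂_B = 2.2740

2.27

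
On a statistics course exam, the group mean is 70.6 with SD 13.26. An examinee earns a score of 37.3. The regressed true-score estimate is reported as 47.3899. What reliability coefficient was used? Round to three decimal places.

0.697

T̂ = ρX + (1 − ρ)μ  ⇒  T̂ − μ = ρ(X − μ)
ρ = (T̂ − μ)/(X − μ) = (47.3899 − 70.6) / (37.3 − 70.6) = -23.2101 / -33.3 = 0.69700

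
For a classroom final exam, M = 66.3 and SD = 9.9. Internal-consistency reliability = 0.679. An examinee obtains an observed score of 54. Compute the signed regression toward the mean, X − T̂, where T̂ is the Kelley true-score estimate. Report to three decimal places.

T̂ = ρX + (1 − ρ)μ
  = 0.679 × 54 + 0.321 × 66.3
  = 36.666 + 21.2823
  = 57.94830
  ≈ 57.9483
X − T̂ = 54 − 57.9483 = -3.9483 → -3.948

-3.948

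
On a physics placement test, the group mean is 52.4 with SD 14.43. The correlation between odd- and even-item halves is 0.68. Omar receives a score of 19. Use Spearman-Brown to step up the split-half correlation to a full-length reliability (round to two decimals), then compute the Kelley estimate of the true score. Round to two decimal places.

Spearman-Brown: ρ = 2r/(1 + r) = 2(0.68)/(1 + 0.68) = 1.360/1.68 = 0.8095 → 0.81
T̂ = 0.81(19) + 0.19(52.4) = 15.39 + 9.956 = 25.346 → 25.35

25.35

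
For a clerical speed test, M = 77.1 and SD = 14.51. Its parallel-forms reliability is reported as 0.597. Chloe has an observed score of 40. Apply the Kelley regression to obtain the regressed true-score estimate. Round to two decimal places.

Kelley's formula gives T̂ = 0.597·40 + 0.403·77.1 = 23.880 + 31.0713 = 54.951.

54.95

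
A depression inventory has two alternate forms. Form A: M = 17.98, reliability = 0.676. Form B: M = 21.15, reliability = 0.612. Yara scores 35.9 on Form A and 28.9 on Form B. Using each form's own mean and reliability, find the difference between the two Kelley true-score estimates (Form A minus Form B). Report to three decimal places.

T̂_A = 0.676(35.9) + 0.324(17.98) = 30.09392
T̂_B = 0.612(28.9) + 0.388(21.15) = 25.89300
T̂_A − T̂_B = 4.20092

4.201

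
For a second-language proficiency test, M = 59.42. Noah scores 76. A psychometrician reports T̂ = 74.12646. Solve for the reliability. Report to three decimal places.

T̂ = ρX + (1 − ρ)μ  ⇒  T̂ − μ = ρ(X − μ)
ρ = (T̂ − μ)/(X − μ) = (74.12646 − 59.42) / (76 − 59.42) = 14.70646 / 16.58 = 0.88700

0.887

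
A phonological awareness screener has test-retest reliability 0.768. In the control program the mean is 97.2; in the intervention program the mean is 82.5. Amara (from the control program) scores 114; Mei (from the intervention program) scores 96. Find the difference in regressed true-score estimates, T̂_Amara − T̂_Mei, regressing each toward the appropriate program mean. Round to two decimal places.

17.23

T̂_Amara = 0.768(114) + 0.232(97.2) = 110.1024
T̂_Mei = 0.768(96) + 0.232(82.5) = 92.8680
Difference = 110.1024 − 92.8680 = 17.2344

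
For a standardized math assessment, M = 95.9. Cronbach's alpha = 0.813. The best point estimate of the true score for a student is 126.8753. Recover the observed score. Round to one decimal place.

134.0

T̂ = ρX + (1 − ρ)μ  ⇒  X = (T̂ − (1 − ρ)μ) / ρ
X = (126.8753 − 0.187 × 95.9) / 0.813 = (126.8753 − 17.9333) / 0.813 = 108.9420 / 0.813 = 134.000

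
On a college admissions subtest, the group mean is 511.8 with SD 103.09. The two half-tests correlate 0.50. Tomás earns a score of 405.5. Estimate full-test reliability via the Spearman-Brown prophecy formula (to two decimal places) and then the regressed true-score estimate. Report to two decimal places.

Spearman-Brown: ρ = 2r/(1 + r) = 2(0.50)/(1 + 0.50) = 1.000/1.50 = 0.6667 → 0.67
T̂ = ρX + (1 − ρ)μ
  = 0.67 × 405.5 + 0.33 × 511.8
  = 271.685 + 168.894
  = 440.579
  ≈ 440.58

440.58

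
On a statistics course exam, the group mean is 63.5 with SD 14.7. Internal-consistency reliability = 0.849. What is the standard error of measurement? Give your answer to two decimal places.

5.71

SEM = SD · √(1 − ρ) = 14.7 × √0.151 = 14.7 × 0.3886 = 5.712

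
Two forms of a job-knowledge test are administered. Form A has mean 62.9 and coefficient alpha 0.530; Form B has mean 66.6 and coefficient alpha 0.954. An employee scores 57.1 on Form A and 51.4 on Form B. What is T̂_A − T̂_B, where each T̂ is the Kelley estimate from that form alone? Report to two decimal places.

T̂_A = 0.530(57.1) + 0.470(62.9) = 59.8260
T̂_B = 0.954(51.4) + 0.046(66.6) = 52.0992
T̂_A − T̂_B = 7.7268

7.73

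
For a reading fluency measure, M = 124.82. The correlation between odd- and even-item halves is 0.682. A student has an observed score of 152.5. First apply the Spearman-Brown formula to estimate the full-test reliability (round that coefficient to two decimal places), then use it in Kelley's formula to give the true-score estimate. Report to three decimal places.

Spearman-Brown: ρ = 2r/(1 + r) = 2(0.682)/(1 + 0.682) = 1.3640/1.682 = 0.8109 → 0.81
T̂ = ρX + (1 − ρ)μ
  = 0.81 × 152.5 + 0.19 × 124.82
  = 123.525 + 23.7158
  = 147.2408
  ≈ 147.241

147.241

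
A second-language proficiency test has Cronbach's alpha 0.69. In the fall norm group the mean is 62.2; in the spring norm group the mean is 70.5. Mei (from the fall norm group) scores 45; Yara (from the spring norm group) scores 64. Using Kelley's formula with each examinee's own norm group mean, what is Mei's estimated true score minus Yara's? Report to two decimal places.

T̂_Mei = 0.69(45) + 0.31(62.2) = 50.3320
T̂_Yara = 0.69(64) + 0.31(70.5) = 66.0150
Difference = 50.3320 − 66.0150 = -15.6830

-15.68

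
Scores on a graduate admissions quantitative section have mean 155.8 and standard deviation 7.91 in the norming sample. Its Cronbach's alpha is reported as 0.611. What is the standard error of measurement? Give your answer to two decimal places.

SEM = SD · √(1 − ρ) = 7.91 × √0.389 = 7.91 × 0.6237 = 4.933

4.93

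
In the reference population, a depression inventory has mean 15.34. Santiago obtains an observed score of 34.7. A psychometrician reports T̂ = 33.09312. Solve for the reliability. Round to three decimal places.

0.917

T̂ = ρX + (1 − ρ)μ  ⇒  T̂ − μ = ρ(X − μ)
ρ = (T̂ − μ)/(X − μ) = (33.09312 − 15.34) / (34.7 − 15.34) = 17.75312 / 19.36 = 0.91700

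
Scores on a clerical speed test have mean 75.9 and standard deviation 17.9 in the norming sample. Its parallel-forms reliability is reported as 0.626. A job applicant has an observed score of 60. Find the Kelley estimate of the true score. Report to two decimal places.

65.95

T̂ = ρX + (1 − ρ)μ
  = 0.626 × 60 + 0.374 × 75.9
  = 37.560 + 28.3866
  = 65.947
  ≈ 65.95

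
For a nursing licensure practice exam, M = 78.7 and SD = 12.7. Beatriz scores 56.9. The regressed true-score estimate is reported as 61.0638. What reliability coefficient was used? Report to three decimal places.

0.809

T̂ = ρX + (1 − ρ)μ  ⇒  T̂ − μ = ρ(X − μ)
ρ = (T̂ − μ)/(X − μ) = (61.0638 − 78.7) / (56.9 − 78.7) = -17.6362 / -21.8 = 0.80900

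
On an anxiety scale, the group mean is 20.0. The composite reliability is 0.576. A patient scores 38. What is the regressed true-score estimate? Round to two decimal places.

30.37

T̂ = ρX + (1 − ρ)μ
  = 0.576 × 38 + 0.424 × 20.0
  = 21.888 + 8.4800
  = 30.368
  ≈ 30.37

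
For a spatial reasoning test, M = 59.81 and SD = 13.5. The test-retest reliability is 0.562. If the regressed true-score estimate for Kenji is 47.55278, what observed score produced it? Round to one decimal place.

38.0

T̂ = ρX + (1 − ρ)μ  ⇒  X = (T̂ − (1 − ρ)μ) / ρ
X = (47.55278 − 0.438 × 59.81) / 0.562 = (47.55278 − 26.19678) / 0.562 = 21.35600 / 0.562 = 38.000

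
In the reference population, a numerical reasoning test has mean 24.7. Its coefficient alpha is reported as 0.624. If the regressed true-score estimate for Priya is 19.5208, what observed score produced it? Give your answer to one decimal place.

T̂ = ρX + (1 − ρ)μ  ⇒  X = (T̂ − (1 − ρ)μ) / ρ
X = (19.5208 − 0.376 × 24.7) / 0.624 = (19.5208 − 9.2872) / 0.624 = 10.2336 / 0.624 = 16.400

16.4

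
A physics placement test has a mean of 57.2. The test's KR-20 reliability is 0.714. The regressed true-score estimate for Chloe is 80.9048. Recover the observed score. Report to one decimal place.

90.4

T̂ = ρX + (1 − ρ)μ  ⇒  X = (T̂ − (1 − ρ)μ) / ρ
X = (80.9048 − 0.286 × 57.2) / 0.714 = (80.9048 − 16.3592) / 0.714 = 64.5456 / 0.714 = 90.400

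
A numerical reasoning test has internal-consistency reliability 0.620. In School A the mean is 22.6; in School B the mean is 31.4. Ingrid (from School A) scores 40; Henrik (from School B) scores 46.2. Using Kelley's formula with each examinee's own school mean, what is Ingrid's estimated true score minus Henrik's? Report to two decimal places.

-7.19

T̂_Ingrid = 0.620(40) + 0.380(22.6) = 33.3880
T̂_Henrik = 0.620(46.2) + 0.380(31.4) = 40.5760
Difference = 33.3880 − 40.5760 = -7.1880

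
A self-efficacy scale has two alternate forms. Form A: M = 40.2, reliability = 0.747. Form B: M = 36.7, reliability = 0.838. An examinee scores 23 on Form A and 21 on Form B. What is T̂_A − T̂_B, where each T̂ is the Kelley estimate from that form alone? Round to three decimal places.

3.808

T̂_A = 0.747(23) + 0.253(40.2) = 27.35160
T̂_B = 0.838(21) + 0.162(36.7) = 23.54340
T̂_A − T̂_B = 3.80820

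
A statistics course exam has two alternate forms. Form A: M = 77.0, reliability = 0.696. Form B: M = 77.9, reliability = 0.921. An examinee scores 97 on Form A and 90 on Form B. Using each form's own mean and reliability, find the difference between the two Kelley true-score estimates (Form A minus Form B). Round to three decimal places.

1.876

T̂_A = 0.696(97) + 0.304(77.0) = 90.92000
T̂_B = 0.921(90) + 0.079(77.9) = 89.04410
T̂_A − T̂_B = 1.87590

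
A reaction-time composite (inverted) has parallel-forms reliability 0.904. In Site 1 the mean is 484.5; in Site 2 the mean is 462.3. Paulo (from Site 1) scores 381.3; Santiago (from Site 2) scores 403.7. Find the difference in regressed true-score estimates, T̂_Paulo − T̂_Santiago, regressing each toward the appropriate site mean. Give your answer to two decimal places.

T̂_Paulo = 0.904(381.3) + 0.096(484.5) = 391.2072
T̂_Santiago = 0.904(403.7) + 0.096(462.3) = 409.3256
Difference = 391.2072 − 409.3256 = -18.1184

-18.12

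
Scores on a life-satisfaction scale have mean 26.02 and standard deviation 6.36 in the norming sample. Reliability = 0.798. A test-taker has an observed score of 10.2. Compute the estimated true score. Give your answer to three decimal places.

T̂ = 0.798(10.2) + 0.202(26.02) = 8.1396 + 5.25604 = 13.3956 → 13.396

13.396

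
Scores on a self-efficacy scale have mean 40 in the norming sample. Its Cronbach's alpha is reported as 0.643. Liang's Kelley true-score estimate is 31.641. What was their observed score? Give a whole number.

27

T̂ = ρX + (1 − ρ)μ  ⇒  X = (T̂ − (1 − ρ)μ) / ρ
X = (31.641 − 0.357 × 40) / 0.643 = (31.641 − 14.280) / 0.643 = 17.361 / 0.643 = 27.00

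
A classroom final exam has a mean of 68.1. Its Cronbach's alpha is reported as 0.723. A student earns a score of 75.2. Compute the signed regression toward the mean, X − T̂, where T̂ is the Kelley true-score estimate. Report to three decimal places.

1.967

Kelley's formula gives T̂ = 0.723·75.2 + 0.277·68.1 = 54.3696 + 18.8637 = 73.23330.
X − T̂ = 75.2 − 73.2333 = 1.9667 → 1.967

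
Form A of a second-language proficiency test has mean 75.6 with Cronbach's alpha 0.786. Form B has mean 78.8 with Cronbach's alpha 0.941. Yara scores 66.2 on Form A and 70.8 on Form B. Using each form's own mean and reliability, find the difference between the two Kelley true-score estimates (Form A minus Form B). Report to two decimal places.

T̂_A = 0.786(66.2) + 0.214(75.6) = 68.2116
T̂_B = 0.941(70.8) + 0.059(78.8) = 71.2720
T̂_A − T̂_B = -3.0604

-3.06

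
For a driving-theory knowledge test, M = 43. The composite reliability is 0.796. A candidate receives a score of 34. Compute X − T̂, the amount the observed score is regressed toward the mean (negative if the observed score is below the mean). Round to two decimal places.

Kelley's formula gives T̂ = 0.796·34 + 0.204·43 = 27.064 + 8.772 = 35.8360.
X − T̂ = 34 − 35.836 = -1.836 → -1.84

-1.84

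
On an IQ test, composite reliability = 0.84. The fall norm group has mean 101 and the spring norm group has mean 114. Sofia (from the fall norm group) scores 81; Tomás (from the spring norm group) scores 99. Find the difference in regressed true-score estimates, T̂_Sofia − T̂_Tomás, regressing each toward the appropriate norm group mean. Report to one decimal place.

-17.2

T̂_Sofia = 0.84(81) + 0.16(101) = 84.200
T̂_Tomás = 0.84(99) + 0.16(114) = 101.400
Difference = 84.200 − 101.400 = -17.200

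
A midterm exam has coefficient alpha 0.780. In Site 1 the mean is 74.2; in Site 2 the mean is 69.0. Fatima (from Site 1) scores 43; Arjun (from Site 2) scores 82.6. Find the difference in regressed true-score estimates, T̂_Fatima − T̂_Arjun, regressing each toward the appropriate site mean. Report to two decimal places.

T̂_Fatima = 0.780(43) + 0.220(74.2) = 49.8640
T̂_Arjun = 0.780(82.6) + 0.220(69.0) = 79.6080
Difference = 49.8640 − 79.6080 = -29.7440

-29.74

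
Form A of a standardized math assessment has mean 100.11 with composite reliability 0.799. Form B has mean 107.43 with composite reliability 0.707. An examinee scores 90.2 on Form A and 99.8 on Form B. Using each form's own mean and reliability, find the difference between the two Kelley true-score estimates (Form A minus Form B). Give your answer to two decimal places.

-9.84

T̂_A = 0.799(90.2) + 0.201(100.11) = 92.1919
T̂_B = 0.707(99.8) + 0.293(107.43) = 102.0356
T̂_A − T̂_B = -9.8437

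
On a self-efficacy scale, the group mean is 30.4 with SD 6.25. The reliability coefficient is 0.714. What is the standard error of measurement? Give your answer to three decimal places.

SEM = SD · √(1 − ρ) = 6.25 × √0.286 = 6.25 × 0.5348 = 3.3424

3.342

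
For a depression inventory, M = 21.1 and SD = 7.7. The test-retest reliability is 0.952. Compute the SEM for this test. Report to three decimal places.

1.687

SEM = SD · √(1 − ρ) = 7.7 × √0.048 = 7.7 × 0.2191 = 1.6870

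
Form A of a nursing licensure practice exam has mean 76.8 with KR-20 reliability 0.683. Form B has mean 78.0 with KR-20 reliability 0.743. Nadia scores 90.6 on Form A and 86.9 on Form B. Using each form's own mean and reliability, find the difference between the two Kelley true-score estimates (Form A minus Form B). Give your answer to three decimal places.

1.613

T̂_A = 0.683(90.6) + 0.317(76.8) = 86.22540
T̂_B = 0.743(86.9) + 0.257(78.0) = 84.61270
T̂_A − T̂_B = 1.61270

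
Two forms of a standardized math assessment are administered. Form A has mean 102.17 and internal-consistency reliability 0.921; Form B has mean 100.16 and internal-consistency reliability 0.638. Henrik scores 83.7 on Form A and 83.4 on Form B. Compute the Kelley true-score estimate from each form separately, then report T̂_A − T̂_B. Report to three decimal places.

-4.308

T̂_A = 0.921(83.7) + 0.079(102.17) = 85.15913
T̂_B = 0.638(83.4) + 0.362(100.16) = 89.46712
T̂_A − T̂_B = -4.30799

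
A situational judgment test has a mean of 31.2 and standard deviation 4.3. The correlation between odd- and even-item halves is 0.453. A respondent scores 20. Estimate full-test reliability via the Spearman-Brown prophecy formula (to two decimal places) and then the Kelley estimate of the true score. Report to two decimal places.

24.26

Spearman-Brown: ρ = 2r/(1 + r) = 2(0.453)/(1 + 0.453) = 0.9060/1.453 = 0.6235 → 0.62
T̂ = 0.62(20) + 0.38(31.2) = 12.40 + 11.856 = 24.256 → 24.26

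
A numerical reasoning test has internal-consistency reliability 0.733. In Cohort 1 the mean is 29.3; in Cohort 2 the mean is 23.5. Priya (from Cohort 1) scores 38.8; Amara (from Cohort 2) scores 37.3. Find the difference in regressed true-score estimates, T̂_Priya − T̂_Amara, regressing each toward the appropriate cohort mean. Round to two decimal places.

T̂_Priya = 0.733(38.8) + 0.267(29.3) = 36.2635
T̂_Amara = 0.733(37.3) + 0.267(23.5) = 33.6154
Difference = 36.2635 − 33.6154 = 2.6481

2.65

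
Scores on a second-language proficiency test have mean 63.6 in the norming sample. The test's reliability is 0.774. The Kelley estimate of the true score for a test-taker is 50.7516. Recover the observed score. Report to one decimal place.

T̂ = ρX + (1 − ρ)μ  ⇒  X = (T̂ − (1 − ρ)μ) / ρ
X = (50.7516 − 0.226 × 63.6) / 0.774 = (50.7516 − 14.3736) / 0.774 = 36.3780 / 0.774 = 47.000

47.0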